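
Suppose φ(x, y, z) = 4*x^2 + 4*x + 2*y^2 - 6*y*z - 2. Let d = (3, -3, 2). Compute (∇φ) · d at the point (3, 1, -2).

∂φ/∂x = 8*x + 4
∂φ/∂y = 4*y - 6*z
∂φ/∂z = -6*y
∇φ at (3, 1, -2) = (28, 16, -6)
∇φ · d = (28)(3) + (16)(-3) + (-6)(2) = 24

24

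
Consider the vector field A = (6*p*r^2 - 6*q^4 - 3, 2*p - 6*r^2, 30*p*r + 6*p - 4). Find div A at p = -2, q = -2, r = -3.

∂A₁/∂p = 6*r^2
∂A₂/∂q = 0
∂A₃/∂r = 30*p
∇·A = 30*p + 6*r^2
At (-2, -2, -3): -6.

-6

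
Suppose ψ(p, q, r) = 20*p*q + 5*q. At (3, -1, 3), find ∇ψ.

∂ψ/∂p = 20*q
∂ψ/∂q = 20*p + 5
∂ψ/∂r = 0
∇ψ = (20*q, 20*p + 5, 0)
At (3, -1, 3): (-20, 65, 0).

(-20, 65, 0)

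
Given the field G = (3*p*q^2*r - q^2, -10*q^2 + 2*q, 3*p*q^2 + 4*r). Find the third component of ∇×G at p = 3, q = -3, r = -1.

-60

(∇×G)_3 = ∂G₂/∂p − ∂G₁/∂q
= 0 − (6*p*q*r - 2*q)
= -6*p*q*r + 2*q
At (3, -3, -1): -60.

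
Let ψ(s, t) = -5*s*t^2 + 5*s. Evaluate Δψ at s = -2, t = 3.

20

∂²ψ/∂s² = 0
∂²ψ/∂t² = -10*s
∇²ψ = -10*s
At (-2, 3): 20.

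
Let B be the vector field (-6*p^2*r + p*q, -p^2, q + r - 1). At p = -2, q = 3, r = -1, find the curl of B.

(1, -24, 6)

(∇×B)₁ = ∂B₃/∂q − ∂B₂/∂r = 1
(∇×B)₂ = ∂B₁/∂r − ∂B₃/∂p = -6*p^2
(∇×B)₃ = ∂B₂/∂p − ∂B₁/∂q = -3*p
∇×B = (1, -6*p^2, -3*p)
At (-2, 3, -1): (1, -24, 6).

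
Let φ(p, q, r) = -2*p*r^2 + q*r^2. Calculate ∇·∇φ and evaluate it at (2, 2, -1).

-4

∂²φ/∂p² = 0
∂²φ/∂q² = 0
∂²φ/∂r² = 2*(-2*p + q)
∇²φ = -4*p + 2*q
At (2, 2, -1): -4.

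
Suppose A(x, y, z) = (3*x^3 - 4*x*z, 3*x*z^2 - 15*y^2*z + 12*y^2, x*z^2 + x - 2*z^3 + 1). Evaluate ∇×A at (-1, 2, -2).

(48, -1, 12)

(∇×A)₁ = ∂A₃/∂y − ∂A₂/∂z = -6*x*z + 15*y^2
(∇×A)₂ = ∂A₁/∂z − ∂A₃/∂x = -4*x - z^2 - 1
(∇×A)₃ = ∂A₂/∂x − ∂A₁/∂y = 3*z^2
∇×A = (-6*x*z + 15*y^2, -4*x - z^2 - 1, 3*z^2)
At (-1, 2, -2): (48, -1, 12).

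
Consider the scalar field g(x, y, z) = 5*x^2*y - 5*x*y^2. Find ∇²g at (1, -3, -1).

-40

∂²g/∂x² = 10*y
∂²g/∂y² = -10*x
∂²g/∂z² = 0
∇²g = -10*x + 10*y
At (1, -3, -1): -40.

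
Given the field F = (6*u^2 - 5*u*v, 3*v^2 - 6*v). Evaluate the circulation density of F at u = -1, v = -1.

∂F₂/∂u = 0
∂F₁/∂v = -5*u
Scalar curl = 5*u
At (-1, -1): -5.

-5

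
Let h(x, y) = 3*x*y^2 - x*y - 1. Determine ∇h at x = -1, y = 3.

∂h/∂x = 3*y^2 - y
∂h/∂y = 6*x*y - x
∇h = (3*y^2 - y, 6*x*y - x)
At (-1, 3): (24, -17).

(24, -17)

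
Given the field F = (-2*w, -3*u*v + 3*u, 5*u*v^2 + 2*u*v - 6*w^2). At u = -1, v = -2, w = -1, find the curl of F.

(18, -18, 9)

(∇×F)₁ = ∂F₃/∂v − ∂F₂/∂w = 10*u*v + 2*u
(∇×F)₂ = ∂F₁/∂w − ∂F₃/∂u = -5*v^2 - 2*v - 2
(∇×F)₃ = ∂F₂/∂u − ∂F₁/∂v = -3*v + 3
∇×F = (10*u*v + 2*u, -5*v^2 - 2*v - 2, -3*v + 3)
At (-1, -2, -1): (18, -18, 9).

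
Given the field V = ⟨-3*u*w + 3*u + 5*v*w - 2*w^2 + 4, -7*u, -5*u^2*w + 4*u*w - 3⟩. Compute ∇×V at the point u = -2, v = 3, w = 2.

(0, -35, -17)

(∇×V)₁ = ∂V₃/∂v − ∂V₂/∂w = 0
(∇×V)₂ = ∂V₁/∂w − ∂V₃/∂u = 10*u*w - 3*u + 5*v - 8*w
(∇×V)₃ = ∂V₂/∂u − ∂V₁/∂v = -5*w - 7
∇×V = (0, 10*u*w - 3*u + 5*v - 8*w, -5*w - 7)
At (-2, 3, 2): (0, -35, -17).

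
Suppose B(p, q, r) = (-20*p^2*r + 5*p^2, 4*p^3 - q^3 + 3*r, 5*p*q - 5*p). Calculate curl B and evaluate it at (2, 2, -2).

(∇×B)₁ = ∂B₃/∂q − ∂B₂/∂r = 5*p - 3
(∇×B)₂ = ∂B₁/∂r − ∂B₃/∂p = -20*p^2 - 5*q + 5
(∇×B)₃ = ∂B₂/∂p − ∂B₁/∂q = 12*p^2
∇×B = (5*p - 3, -20*p^2 - 5*q + 5, 12*p^2)
At (2, 2, -2): (7, -85, 48).

(7, -85, 48)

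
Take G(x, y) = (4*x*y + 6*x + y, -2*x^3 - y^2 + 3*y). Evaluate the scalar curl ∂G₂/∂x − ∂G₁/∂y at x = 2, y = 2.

-33

∂G₂/∂x = -6*x^2
∂G₁/∂y = 4*x + 1
Scalar curl = -6*x^2 - 4*x - 1
At (2, 2): -33.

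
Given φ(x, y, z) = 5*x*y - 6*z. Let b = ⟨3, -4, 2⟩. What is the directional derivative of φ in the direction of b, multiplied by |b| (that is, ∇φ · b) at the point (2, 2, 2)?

-22

∂φ/∂x = 5*y
∂φ/∂y = 5*x
∂φ/∂z = -6
∇φ at (2, 2, 2) = (10, 10, -6)
∇φ · b = (10)(3) + (10)(-4) + (-6)(2) = -22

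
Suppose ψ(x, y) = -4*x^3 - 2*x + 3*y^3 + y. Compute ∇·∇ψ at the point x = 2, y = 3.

6

∂²ψ/∂x² = -24*x
∂²ψ/∂y² = 18*y
∇²ψ = -24*x + 18*y
At (2, 3): 6.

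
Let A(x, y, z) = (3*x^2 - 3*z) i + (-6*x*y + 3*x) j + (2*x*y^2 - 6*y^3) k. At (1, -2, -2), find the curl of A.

(-80, -11, 15)

(∇×A)₁ = ∂A₃/∂y − ∂A₂/∂z = 4*x*y - 18*y^2
(∇×A)₂ = ∂A₁/∂z − ∂A₃/∂x = -2*y^2 - 3
(∇×A)₃ = ∂A₂/∂x − ∂A₁/∂y = -6*y + 3
∇×A = (4*x*y - 18*y^2, -2*y^2 - 3, -6*y + 3)
At (1, -2, -2): (-80, -11, 15).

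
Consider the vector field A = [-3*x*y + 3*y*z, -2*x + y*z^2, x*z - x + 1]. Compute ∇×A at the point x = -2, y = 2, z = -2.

(∇×A)₁ = ∂A₃/∂y − ∂A₂/∂z = -2*y*z
(∇×A)₂ = ∂A₁/∂z − ∂A₃/∂x = 3*y - z + 1
(∇×A)₃ = ∂A₂/∂x − ∂A₁/∂y = 3*x - 3*z - 2
∇×A = (-2*y*z, 3*y - z + 1, 3*x - 3*z - 2)
At (-2, 2, -2): (8, 9, -2).

(8, 9, -2)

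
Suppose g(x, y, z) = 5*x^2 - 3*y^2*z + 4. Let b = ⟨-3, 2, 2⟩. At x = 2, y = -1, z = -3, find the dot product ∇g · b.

-102

∂g/∂x = 10*x
∂g/∂y = -6*y*z
∂g/∂z = -3*y^2
∇g at (2, -1, -3) = (20, -18, -3)
∇g · b = (20)(-3) + (-18)(2) + (-3)(2) = -102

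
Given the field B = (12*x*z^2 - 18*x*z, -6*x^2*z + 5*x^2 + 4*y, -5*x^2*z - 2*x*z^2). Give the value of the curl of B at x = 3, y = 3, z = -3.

(54, -342, 138)

(∇×B)₁ = ∂B₃/∂y − ∂B₂/∂z = 6*x^2
(∇×B)₂ = ∂B₁/∂z − ∂B₃/∂x = 34*x*z - 18*x + 2*z^2
(∇×B)₃ = ∂B₂/∂x − ∂B₁/∂y = -12*x*z + 10*x
∇×B = (6*x^2, 34*x*z - 18*x + 2*z^2, -12*x*z + 10*x)
At (3, 3, -3): (54, -342, 138).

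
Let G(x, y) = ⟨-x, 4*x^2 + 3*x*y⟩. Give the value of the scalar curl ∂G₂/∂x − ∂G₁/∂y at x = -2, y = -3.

∂G₂/∂x = 8*x + 3*y
∂G₁/∂y = 0
Scalar curl = 8*x + 3*y
At (-2, -3): -25.

-25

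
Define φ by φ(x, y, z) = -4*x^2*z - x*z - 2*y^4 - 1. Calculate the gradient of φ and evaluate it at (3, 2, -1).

(25, -64, -39)

∂φ/∂x = -8*x*z - z
∂φ/∂y = -8*y^3
∂φ/∂z = -4*x^2 - x
∇φ = (-8*x*z - z, -8*y^3, -4*x^2 - x)
At (3, 2, -1): (25, -64, -39).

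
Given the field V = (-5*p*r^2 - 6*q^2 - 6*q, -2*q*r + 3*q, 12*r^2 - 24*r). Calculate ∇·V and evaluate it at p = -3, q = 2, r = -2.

-85

∂V₁/∂p = -5*r^2
∂V₂/∂q = -2*r + 3
∂V₃/∂r = 24*r - 24
∇·V = -5*r^2 + 22*r - 21
At (-3, 2, -2): -85.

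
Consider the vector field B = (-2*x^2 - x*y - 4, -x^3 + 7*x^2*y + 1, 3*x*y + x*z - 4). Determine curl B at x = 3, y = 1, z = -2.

(∇×B)₁ = ∂B₃/∂y − ∂B₂/∂z = 3*x
(∇×B)₂ = ∂B₁/∂z − ∂B₃/∂x = -3*y - z
(∇×B)₃ = ∂B₂/∂x − ∂B₁/∂y = -3*x^2 + 14*x*y + x
∇×B = (3*x, -3*y - z, -3*x^2 + 14*x*y + x)
At (3, 1, -2): (9, -1, 18).

(9, -1, 18)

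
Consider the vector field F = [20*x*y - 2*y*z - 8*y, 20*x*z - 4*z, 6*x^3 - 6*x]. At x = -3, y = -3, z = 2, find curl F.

(64, -150, 112)

(∇×F)₁ = ∂F₃/∂y − ∂F₂/∂z = -20*x + 4
(∇×F)₂ = ∂F₁/∂z − ∂F₃/∂x = -18*x^2 - 2*y + 6
(∇×F)₃ = ∂F₂/∂x − ∂F₁/∂y = -20*x + 22*z + 8
∇×F = (-20*x + 4, -18*x^2 - 2*y + 6, -20*x + 22*z + 8)
At (-3, -3, 2): (64, -150, 112).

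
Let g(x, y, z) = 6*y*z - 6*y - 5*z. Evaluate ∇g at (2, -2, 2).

(0, 6, -17)

∂g/∂x = 0
∂g/∂y = 6*z - 6
∂g/∂z = 6*y - 5
∇g = (0, 6*z - 6, 6*y - 5)
At (2, -2, 2): (0, 6, -17).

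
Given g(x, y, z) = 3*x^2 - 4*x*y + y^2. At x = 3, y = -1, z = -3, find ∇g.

(22, -14, 0)

∂g/∂x = 6*x - 4*y
∂g/∂y = -4*x + 2*y
∂g/∂z = 0
∇g = (6*x - 4*y, -4*x + 2*y, 0)
At (3, -1, -3): (22, -14, 0).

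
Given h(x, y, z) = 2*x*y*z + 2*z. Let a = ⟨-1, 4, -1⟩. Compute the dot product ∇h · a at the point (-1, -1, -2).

8

∂h/∂x = 2*y*z
∂h/∂y = 2*x*z
∂h/∂z = 2*x*y + 2
∇h at (-1, -1, -2) = (4, 4, 4)
∇h · a = (4)(-1) + (4)(4) + (4)(-1) = 8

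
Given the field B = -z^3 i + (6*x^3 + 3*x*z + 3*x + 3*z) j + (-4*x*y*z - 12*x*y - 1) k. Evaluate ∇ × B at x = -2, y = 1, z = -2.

(∇×B)₁ = ∂B₃/∂y − ∂B₂/∂z = -4*x*z - 15*x - 3
(∇×B)₂ = ∂B₁/∂z − ∂B₃/∂x = 4*y*z + 12*y - 3*z^2
(∇×B)₃ = ∂B₂/∂x − ∂B₁/∂y = 18*x^2 + 3*z + 3
∇×B = (-4*x*z - 15*x - 3, 4*y*z + 12*y - 3*z^2, 18*x^2 + 3*z + 3)
At (-2, 1, -2): (11, -8, 69).

(11, -8, 69)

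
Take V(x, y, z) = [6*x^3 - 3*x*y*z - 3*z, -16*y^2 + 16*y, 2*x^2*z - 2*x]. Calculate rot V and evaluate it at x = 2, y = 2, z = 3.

(0, -37, 18)

(∇×V)₁ = ∂V₃/∂y − ∂V₂/∂z = 0
(∇×V)₂ = ∂V₁/∂z − ∂V₃/∂x = -3*x*y - 4*x*z - 1
(∇×V)₃ = ∂V₂/∂x − ∂V₁/∂y = 3*x*z
∇×V = (0, -3*x*y - 4*x*z - 1, 3*x*z)
At (2, 2, 3): (0, -37, 18).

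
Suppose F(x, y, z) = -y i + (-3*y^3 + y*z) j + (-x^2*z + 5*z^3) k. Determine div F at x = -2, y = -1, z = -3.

∂F₁/∂x = 0
∂F₂/∂y = -9*y^2 + z
∂F₃/∂z = -x^2 + 15*z^2
∇·F = -x^2 - 9*y^2 + 15*z^2 + z
At (-2, -1, -3): 119.

119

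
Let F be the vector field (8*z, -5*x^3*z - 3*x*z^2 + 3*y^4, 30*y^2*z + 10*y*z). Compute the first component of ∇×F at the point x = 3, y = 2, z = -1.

-13

(∇×F)_1 = ∂F₃/∂y − ∂F₂/∂z
= 60*y*z + 10*z − (-5*x^3 - 6*x*z)
= 5*x^3 + 6*x*z + 60*y*z + 10*z
At (3, 2, -1): -13.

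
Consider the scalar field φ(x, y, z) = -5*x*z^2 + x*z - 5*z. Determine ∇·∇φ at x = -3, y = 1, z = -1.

30

∂²φ/∂x² = 0
∂²φ/∂y² = 0
∂²φ/∂z² = -10*x
∇²φ = -10*x
At (-3, 1, -1): 30.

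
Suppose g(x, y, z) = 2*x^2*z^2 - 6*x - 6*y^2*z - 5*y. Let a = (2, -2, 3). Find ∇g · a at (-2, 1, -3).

∂g/∂x = 4*x*z^2 - 6
∂g/∂y = -12*y*z - 5
∂g/∂z = 4*x^2*z - 6*y^2
∇g at (-2, 1, -3) = (-78, 31, -54)
∇g · a = (-78)(2) + (31)(-2) + (-54)(3) = -380

-380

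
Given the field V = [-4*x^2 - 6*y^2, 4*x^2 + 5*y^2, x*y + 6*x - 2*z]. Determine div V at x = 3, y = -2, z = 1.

-46

∂V₁/∂x = -8*x
∂V₂/∂y = 10*y
∂V₃/∂z = -2
∇·V = -8*x + 10*y - 2
At (3, -2, 1): -46.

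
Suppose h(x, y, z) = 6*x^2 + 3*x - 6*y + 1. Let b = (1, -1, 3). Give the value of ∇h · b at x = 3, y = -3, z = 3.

45

∂h/∂x = 12*x + 3
∂h/∂y = -6
∂h/∂z = 0
∇h at (3, -3, 3) = (39, -6, 0)
∇h · b = (39)(1) + (-6)(-1) + (0)(3) = 45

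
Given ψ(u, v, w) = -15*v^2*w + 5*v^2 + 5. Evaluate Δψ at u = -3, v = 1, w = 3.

∂²ψ/∂u² = 0
∂²ψ/∂v² = 10*(-3*w + 1)
∂²ψ/∂w² = 0
∇²ψ = -30*w + 10
At (-3, 1, 3): -80.

-80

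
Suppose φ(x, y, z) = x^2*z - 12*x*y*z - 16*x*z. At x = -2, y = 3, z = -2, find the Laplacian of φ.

-4

∂²φ/∂x² = 2*z
∂²φ/∂y² = 0
∂²φ/∂z² = 0
∇²φ = 2*z
At (-2, 3, -2): -4.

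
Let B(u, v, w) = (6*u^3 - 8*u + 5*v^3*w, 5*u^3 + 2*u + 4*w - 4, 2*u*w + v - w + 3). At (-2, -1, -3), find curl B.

(-3, 1, 107)

(∇×B)₁ = ∂B₃/∂v − ∂B₂/∂w = -3
(∇×B)₂ = ∂B₁/∂w − ∂B₃/∂u = 5*v^3 - 2*w
(∇×B)₃ = ∂B₂/∂u − ∂B₁/∂v = 15*u^2 - 15*v^2*w + 2
∇×B = (-3, 5*v^3 - 2*w, 15*u^2 - 15*v^2*w + 2)
At (-2, -1, -3): (-3, 1, 107).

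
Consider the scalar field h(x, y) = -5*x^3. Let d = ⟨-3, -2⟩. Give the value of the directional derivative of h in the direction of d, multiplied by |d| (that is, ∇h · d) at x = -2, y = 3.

180

∂h/∂x = -15*x^2
∂h/∂y = 0
∇h at (-2, 3) = (-60, 0)
∇h · d = (-60)(-3) + (0)(-2) = 180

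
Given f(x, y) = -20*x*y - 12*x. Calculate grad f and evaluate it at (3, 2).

(-52, -60)

∂f/∂x = -20*y - 12
∂f/∂y = -20*x
∇f = (-20*y - 12, -20*x)
At (3, 2): (-52, -60).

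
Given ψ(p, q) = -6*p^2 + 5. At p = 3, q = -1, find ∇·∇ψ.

∂²ψ/∂p² = -12
∂²ψ/∂q² = 0
∇²ψ = -12
At (3, -1): -12.

-12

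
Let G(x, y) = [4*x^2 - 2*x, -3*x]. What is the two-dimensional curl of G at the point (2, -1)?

-3

∂G₂/∂x = -3
∂G₁/∂y = 0
Scalar curl = -3
At (2, -1): -3.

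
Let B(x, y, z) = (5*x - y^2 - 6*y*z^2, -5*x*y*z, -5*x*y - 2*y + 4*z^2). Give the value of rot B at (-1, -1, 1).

(∇×B)₁ = ∂B₃/∂y − ∂B₂/∂z = 5*x*y - 5*x - 2
(∇×B)₂ = ∂B₁/∂z − ∂B₃/∂x = -12*y*z + 5*y
(∇×B)₃ = ∂B₂/∂x − ∂B₁/∂y = -5*y*z + 2*y + 6*z^2
∇×B = (5*x*y - 5*x - 2, -12*y*z + 5*y, -5*y*z + 2*y + 6*z^2)
At (-1, -1, 1): (8, 7, 9).

(8, 7, 9)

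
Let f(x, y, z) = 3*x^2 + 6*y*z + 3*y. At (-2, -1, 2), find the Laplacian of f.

∂²f/∂x² = 6
∂²f/∂y² = 0
∂²f/∂z² = 0
∇²f = 6
At (-2, -1, 2): 6.

6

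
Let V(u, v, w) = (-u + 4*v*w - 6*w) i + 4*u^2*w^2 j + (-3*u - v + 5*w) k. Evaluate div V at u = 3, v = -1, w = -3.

4

∂V₁/∂u = -1
∂V₂/∂v = 0
∂V₃/∂w = 5
∇·V = 4
At (3, -1, -3): 4.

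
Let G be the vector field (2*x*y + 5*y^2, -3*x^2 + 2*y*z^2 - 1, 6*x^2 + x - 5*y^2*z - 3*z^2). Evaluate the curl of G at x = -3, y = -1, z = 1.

(∇×G)₁ = ∂G₃/∂y − ∂G₂/∂z = -14*y*z
(∇×G)₂ = ∂G₁/∂z − ∂G₃/∂x = -12*x - 1
(∇×G)₃ = ∂G₂/∂x − ∂G₁/∂y = -8*x - 10*y
∇×G = (-14*y*z, -12*x - 1, -8*x - 10*y)
At (-3, -1, 1): (14, 35, 34).

(14, 35, 34)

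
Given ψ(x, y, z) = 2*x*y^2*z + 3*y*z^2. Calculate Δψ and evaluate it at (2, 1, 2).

22

∂²ψ/∂x² = 0
∂²ψ/∂y² = 4*x*z
∂²ψ/∂z² = 6*y
∇²ψ = 4*x*z + 6*y
At (2, 1, 2): 22.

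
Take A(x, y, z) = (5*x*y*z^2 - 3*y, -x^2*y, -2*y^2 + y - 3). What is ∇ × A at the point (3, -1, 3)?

(∇×A)₁ = ∂A₃/∂y − ∂A₂/∂z = -4*y + 1
(∇×A)₂ = ∂A₁/∂z − ∂A₃/∂x = 10*x*y*z
(∇×A)₃ = ∂A₂/∂x − ∂A₁/∂y = -2*x*y - 5*x*z^2 + 3
∇×A = (-4*y + 1, 10*x*y*z, -2*x*y - 5*x*z^2 + 3)
At (3, -1, 3): (5, -90, -126).

(5, -90, -126)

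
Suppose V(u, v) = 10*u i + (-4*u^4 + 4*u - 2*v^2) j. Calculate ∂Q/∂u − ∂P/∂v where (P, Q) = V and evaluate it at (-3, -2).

∂V₂/∂u = -16*u^3 + 4
∂V₁/∂v = 0
Scalar curl = -16*u^3 + 4
At (-3, -2): 436.

436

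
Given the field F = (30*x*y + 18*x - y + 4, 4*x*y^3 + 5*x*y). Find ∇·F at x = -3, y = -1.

-63

∂F₁/∂x = 30*y + 18
∂F₂/∂y = 12*x*y^2 + 5*x
∇·F = 12*x*y^2 + 5*x + 30*y + 18
At (-3, -1): -63.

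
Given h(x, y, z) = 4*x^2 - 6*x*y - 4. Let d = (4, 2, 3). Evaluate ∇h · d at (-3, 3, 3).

∂h/∂x = 8*x - 6*y
∂h/∂y = -6*x
∂h/∂z = 0
∇h at (-3, 3, 3) = (-42, 18, 0)
∇h · d = (-42)(4) + (18)(2) + (0)(3) = -132

-132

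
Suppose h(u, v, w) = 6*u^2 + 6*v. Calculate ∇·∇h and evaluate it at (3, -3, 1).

12

∂²h/∂u² = 12
∂²h/∂v² = 0
∂²h/∂w² = 0
∇²h = 12
At (3, -3, 1): 12.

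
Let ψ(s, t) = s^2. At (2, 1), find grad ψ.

(4, 0)

∂ψ/∂s = 2*s
∂ψ/∂t = 0
∇ψ = (2*s, 0)
At (2, 1): (4, 0).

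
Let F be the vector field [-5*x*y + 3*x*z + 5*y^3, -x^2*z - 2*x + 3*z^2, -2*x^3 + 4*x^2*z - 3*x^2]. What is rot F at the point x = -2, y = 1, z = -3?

(22, -42, -39)

(∇×F)₁ = ∂F₃/∂y − ∂F₂/∂z = x^2 - 6*z
(∇×F)₂ = ∂F₁/∂z − ∂F₃/∂x = 6*x^2 - 8*x*z + 9*x
(∇×F)₃ = ∂F₂/∂x − ∂F₁/∂y = -2*x*z + 5*x - 15*y^2 - 2
∇×F = (x^2 - 6*z, 6*x^2 - 8*x*z + 9*x, -2*x*z + 5*x - 15*y^2 - 2)
At (-2, 1, -3): (22, -42, -39).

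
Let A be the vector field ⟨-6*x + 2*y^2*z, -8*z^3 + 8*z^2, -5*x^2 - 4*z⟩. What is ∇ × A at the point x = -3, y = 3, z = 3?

(∇×A)₁ = ∂A₃/∂y − ∂A₂/∂z = 24*z^2 - 16*z
(∇×A)₂ = ∂A₁/∂z − ∂A₃/∂x = 10*x + 2*y^2
(∇×A)₃ = ∂A₂/∂x − ∂A₁/∂y = -4*y*z
∇×A = (24*z^2 - 16*z, 10*x + 2*y^2, -4*y*z)
At (-3, 3, 3): (168, -12, -36).

(168, -12, -36)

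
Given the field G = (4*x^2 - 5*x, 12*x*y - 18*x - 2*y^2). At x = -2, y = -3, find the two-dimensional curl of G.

-54

∂G₂/∂x = 12*y - 18
∂G₁/∂y = 0
Scalar curl = 12*y - 18
At (-2, -3): -54.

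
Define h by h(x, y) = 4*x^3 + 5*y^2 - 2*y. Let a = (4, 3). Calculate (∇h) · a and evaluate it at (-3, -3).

336

∂h/∂x = 12*x^2
∂h/∂y = 10*y - 2
∇h at (-3, -3) = (108, -32)
∇h · a = (108)(4) + (-32)(3) = 336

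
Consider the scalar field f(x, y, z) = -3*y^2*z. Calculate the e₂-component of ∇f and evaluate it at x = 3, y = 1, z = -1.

6

(∇f)_2 = ∂f/∂y = -6*y*z
At (3, 1, -1): 6.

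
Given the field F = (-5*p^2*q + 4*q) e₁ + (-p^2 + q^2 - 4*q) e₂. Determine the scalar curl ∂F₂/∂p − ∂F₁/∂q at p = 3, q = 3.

35

∂F₂/∂p = -2*p
∂F₁/∂q = -5*p^2 + 4
Scalar curl = 5*p^2 - 2*p - 4
At (3, 3): 35.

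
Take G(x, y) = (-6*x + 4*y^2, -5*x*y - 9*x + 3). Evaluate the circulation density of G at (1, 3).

∂G₂/∂x = -5*y - 9
∂G₁/∂y = 8*y
Scalar curl = -13*y - 9
At (1, 3): -48.

-48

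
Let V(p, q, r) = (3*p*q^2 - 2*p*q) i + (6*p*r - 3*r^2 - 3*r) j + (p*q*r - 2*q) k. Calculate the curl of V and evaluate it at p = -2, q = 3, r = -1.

(∇×V)₁ = ∂V₃/∂q − ∂V₂/∂r = p*r - 6*p + 6*r + 1
(∇×V)₂ = ∂V₁/∂r − ∂V₃/∂p = -q*r
(∇×V)₃ = ∂V₂/∂p − ∂V₁/∂q = -6*p*q + 2*p + 6*r
∇×V = (p*r - 6*p + 6*r + 1, -q*r, -6*p*q + 2*p + 6*r)
At (-2, 3, -1): (9, 3, 26).

(9, 3, 26)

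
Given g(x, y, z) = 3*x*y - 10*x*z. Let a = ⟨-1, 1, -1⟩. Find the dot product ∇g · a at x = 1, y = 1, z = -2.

-10

∂g/∂x = 3*y - 10*z
∂g/∂y = 3*x
∂g/∂z = -10*x
∇g at (1, 1, -2) = (23, 3, -10)
∇g · a = (23)(-1) + (3)(1) + (-10)(-1) = -10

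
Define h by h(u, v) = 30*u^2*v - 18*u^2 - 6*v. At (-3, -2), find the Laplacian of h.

-156

∂²h/∂u² = 12*(5*v - 3)
∂²h/∂v² = 0
∇²h = 60*v - 36
At (-3, -2): -156.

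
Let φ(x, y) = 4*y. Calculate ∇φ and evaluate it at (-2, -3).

∂φ/∂x = 0
∂φ/∂y = 4
∇φ = (0, 4)
At (-2, -3): (0, 4).

(0, 4)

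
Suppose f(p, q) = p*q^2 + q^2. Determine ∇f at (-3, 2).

(4, -8)

∂f/∂p = q^2
∂f/∂q = 2*p*q + 2*q
∇f = (q^2, 2*p*q + 2*q)
At (-3, 2): (4, -8).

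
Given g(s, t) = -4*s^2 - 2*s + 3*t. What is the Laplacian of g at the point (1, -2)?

-8

∂²g/∂s² = -8
∂²g/∂t² = 0
∇²g = -8
At (1, -2): -8.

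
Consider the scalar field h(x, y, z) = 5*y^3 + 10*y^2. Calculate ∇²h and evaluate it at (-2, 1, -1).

∂²h/∂x² = 0
∂²h/∂y² = 10*(3*y + 2)
∂²h/∂z² = 0
∇²h = 30*y + 20
At (-2, 1, -1): 50.

50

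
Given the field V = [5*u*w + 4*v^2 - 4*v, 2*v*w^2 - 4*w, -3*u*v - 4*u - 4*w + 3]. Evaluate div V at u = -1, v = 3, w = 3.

∂V₁/∂u = 5*w
∂V₂/∂v = 2*w^2
∂V₃/∂w = -4
∇·V = 2*w^2 + 5*w - 4
At (-1, 3, 3): 29.

29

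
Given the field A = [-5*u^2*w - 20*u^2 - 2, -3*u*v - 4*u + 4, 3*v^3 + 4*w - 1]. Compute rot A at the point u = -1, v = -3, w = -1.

(81, -5, 5)

(∇×A)₁ = ∂A₃/∂v − ∂A₂/∂w = 9*v^2
(∇×A)₂ = ∂A₁/∂w − ∂A₃/∂u = -5*u^2
(∇×A)₃ = ∂A₂/∂u − ∂A₁/∂v = -3*v - 4
∇×A = (9*v^2, -5*u^2, -3*v - 4)
At (-1, -3, -1): (81, -5, 5).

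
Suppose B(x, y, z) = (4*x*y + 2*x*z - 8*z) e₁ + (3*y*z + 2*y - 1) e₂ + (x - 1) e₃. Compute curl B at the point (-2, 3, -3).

(-9, -13, 8)

(∇×B)₁ = ∂B₃/∂y − ∂B₂/∂z = -3*y
(∇×B)₂ = ∂B₁/∂z − ∂B₃/∂x = 2*x - 9
(∇×B)₃ = ∂B₂/∂x − ∂B₁/∂y = -4*x
∇×B = (-3*y, 2*x - 9, -4*x)
At (-2, 3, -3): (-9, -13, 8).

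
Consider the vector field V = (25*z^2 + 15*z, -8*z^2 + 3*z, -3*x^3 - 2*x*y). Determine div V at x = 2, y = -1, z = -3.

0

∂V₁/∂x = 0
∂V₂/∂y = 0
∂V₃/∂z = 0
∇·V = 0
At (2, -1, -3): 0.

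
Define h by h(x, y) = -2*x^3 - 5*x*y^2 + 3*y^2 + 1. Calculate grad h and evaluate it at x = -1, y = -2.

∂h/∂x = -6*x^2 - 5*y^2
∂h/∂y = -10*x*y + 6*y
∇h = (-6*x^2 - 5*y^2, -10*x*y + 6*y)
At (-1, -2): (-26, -32).

(-26, -32)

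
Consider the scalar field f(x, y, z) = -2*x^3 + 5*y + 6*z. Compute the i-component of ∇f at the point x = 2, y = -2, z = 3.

(∇f)_1 = ∂f/∂x = -6*x^2
At (2, -2, 3): -24.

-24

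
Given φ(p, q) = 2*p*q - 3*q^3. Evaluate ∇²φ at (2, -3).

54

∂²φ/∂p² = 0
∂²φ/∂q² = -18*q
∇²φ = -18*q
At (2, -3): 54.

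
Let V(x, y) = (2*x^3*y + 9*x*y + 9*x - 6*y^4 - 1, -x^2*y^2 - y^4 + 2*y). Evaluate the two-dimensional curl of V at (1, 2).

173

∂V₂/∂x = -2*x*y^2
∂V₁/∂y = 2*x^3 + 9*x - 24*y^3
Scalar curl = -2*x^3 - 2*x*y^2 - 9*x + 24*y^3
At (1, 2): 173.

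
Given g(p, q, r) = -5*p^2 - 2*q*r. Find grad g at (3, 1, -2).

∂g/∂p = -10*p
∂g/∂q = -2*r
∂g/∂r = -2*q
∇g = (-10*p, -2*r, -2*q)
At (3, 1, -2): (-30, 4, -2).

(-30, 4, -2)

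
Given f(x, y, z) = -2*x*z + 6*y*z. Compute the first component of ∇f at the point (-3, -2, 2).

(∇f)_1 = ∂f/∂x = -2*z
At (-3, -2, 2): -4.

-4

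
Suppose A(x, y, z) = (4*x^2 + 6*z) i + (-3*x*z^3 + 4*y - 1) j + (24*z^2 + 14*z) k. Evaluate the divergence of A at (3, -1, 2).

138

∂A₁/∂x = 8*x
∂A₂/∂y = 4
∂A₃/∂z = 48*z + 14
∇·A = 8*x + 48*z + 18
At (3, -1, 2): 138.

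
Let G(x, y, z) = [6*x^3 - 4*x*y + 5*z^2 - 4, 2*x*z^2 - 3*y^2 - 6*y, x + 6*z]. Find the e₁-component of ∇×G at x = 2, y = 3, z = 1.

-8

(∇×G)_1 = ∂G₃/∂y − ∂G₂/∂z
= 0 − (4*x*z)
= -4*x*z
At (2, 3, 1): -8.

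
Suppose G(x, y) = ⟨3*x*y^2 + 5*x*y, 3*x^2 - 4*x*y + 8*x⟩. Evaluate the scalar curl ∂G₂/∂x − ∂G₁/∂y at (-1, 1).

9

∂G₂/∂x = 6*x - 4*y + 8
∂G₁/∂y = 6*x*y + 5*x
Scalar curl = -6*x*y + x - 4*y + 8
At (-1, 1): 9.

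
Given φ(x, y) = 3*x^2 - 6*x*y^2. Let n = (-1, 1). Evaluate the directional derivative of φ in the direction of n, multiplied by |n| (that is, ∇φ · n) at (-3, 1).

∂φ/∂x = 6*x - 6*y^2
∂φ/∂y = -12*x*y
∇φ at (-3, 1) = (-24, 36)
∇φ · n = (-24)(-1) + (36)(1) = 60

60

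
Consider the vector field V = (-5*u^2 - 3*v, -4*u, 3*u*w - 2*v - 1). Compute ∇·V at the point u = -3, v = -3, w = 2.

∂V₁/∂u = -10*u
∂V₂/∂v = 0
∂V₃/∂w = 3*u
∇·V = -7*u
At (-3, -3, 2): 21.

21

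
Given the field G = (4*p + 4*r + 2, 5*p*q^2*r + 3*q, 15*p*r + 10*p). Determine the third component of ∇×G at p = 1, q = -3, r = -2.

-90

(∇×G)_3 = ∂G₂/∂p − ∂G₁/∂q
= 5*q^2*r − (0)
= 5*q^2*r
At (1, -3, -2): -90.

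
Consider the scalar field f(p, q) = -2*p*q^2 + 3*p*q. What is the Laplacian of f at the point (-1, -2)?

∂²f/∂p² = 0
∂²f/∂q² = -4*p
∇²f = -4*p
At (-1, -2): 4.

4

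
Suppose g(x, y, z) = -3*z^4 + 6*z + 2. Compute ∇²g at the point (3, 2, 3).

-324

∂²g/∂x² = 0
∂²g/∂y² = 0
∂²g/∂z² = -36*z^2
∇²g = -36*z^2
At (3, 2, 3): -324.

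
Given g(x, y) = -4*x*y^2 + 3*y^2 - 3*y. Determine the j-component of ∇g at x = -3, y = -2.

(∇g)_2 = ∂g/∂y = -8*x*y + 6*y - 3
At (-3, -2): -63.

-63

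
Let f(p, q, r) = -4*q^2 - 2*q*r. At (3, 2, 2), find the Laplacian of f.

∂²f/∂p² = 0
∂²f/∂q² = -8
∂²f/∂r² = 0
∇²f = -8
At (3, 2, 2): -8.

-8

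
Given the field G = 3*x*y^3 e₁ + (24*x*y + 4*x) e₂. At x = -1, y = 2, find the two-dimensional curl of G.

88

∂G₂/∂x = 24*y + 4
∂G₁/∂y = 9*x*y^2
Scalar curl = -9*x*y^2 + 24*y + 4
At (-1, 2): 88.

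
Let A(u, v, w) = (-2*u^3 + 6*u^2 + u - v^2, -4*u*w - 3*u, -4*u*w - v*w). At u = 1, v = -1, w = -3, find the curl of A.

(7, -12, 7)

(∇×A)₁ = ∂A₃/∂v − ∂A₂/∂w = 4*u - w
(∇×A)₂ = ∂A₁/∂w − ∂A₃/∂u = 4*w
(∇×A)₃ = ∂A₂/∂u − ∂A₁/∂v = 2*v - 4*w - 3
∇×A = (4*u - w, 4*w, 2*v - 4*w - 3)
At (1, -1, -3): (7, -12, 7).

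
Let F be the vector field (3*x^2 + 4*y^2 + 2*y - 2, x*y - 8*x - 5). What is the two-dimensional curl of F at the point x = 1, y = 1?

-17

∂F₂/∂x = y - 8
∂F₁/∂y = 8*y + 2
Scalar curl = -7*y - 10
At (1, 1): -17.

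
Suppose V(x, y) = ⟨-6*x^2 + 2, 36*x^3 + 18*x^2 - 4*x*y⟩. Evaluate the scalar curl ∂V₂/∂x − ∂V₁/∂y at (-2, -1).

364

∂V₂/∂x = 108*x^2 + 36*x - 4*y
∂V₁/∂y = 0
Scalar curl = 108*x^2 + 36*x - 4*y
At (-2, -1): 364.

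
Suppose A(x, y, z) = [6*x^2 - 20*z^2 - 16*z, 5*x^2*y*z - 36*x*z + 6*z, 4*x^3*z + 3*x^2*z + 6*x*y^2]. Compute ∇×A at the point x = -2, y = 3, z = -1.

(-210, 6, 96)

(∇×A)₁ = ∂A₃/∂y − ∂A₂/∂z = -5*x^2*y + 12*x*y + 36*x - 6
(∇×A)₂ = ∂A₁/∂z − ∂A₃/∂x = -12*x^2*z - 6*x*z - 6*y^2 - 40*z - 16
(∇×A)₃ = ∂A₂/∂x − ∂A₁/∂y = 10*x*y*z - 36*z
∇×A = (-5*x^2*y + 12*x*y + 36*x - 6, -12*x^2*z - 6*x*z - 6*y^2 - 40*z - 16, 10*x*y*z - 36*z)
At (-2, 3, -1): (-210, 6, 96).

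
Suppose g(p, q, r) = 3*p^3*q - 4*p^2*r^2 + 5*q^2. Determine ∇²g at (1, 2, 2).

6

∂²g/∂p² = 2*(9*p*q - 4*r^2)
∂²g/∂q² = 10
∂²g/∂r² = -8*p^2
∇²g = -8*p^2 + 18*p*q - 8*r^2 + 10
At (1, 2, 2): 6.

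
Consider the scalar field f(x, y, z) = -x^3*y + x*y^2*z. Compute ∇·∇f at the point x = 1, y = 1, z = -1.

-8

∂²f/∂x² = -6*x*y
∂²f/∂y² = 2*x*z
∂²f/∂z² = 0
∇²f = -6*x*y + 2*x*z
At (1, 1, -1): -8.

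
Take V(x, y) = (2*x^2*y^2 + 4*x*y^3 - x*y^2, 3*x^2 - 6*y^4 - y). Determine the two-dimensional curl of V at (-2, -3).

∂V₂/∂x = 6*x
∂V₁/∂y = 4*x^2*y + 12*x*y^2 - 2*x*y
Scalar curl = -4*x^2*y - 12*x*y^2 + 2*x*y + 6*x
At (-2, -3): 264.

264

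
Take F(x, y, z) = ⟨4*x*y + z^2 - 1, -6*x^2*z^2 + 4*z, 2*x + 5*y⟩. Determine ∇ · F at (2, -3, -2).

-12

∂F₁/∂x = 4*y
∂F₂/∂y = 0
∂F₃/∂z = 0
∇·F = 4*y
At (2, -3, -2): -12.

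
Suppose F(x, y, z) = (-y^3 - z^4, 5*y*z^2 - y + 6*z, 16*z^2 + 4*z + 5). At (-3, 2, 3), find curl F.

(∇×F)₁ = ∂F₃/∂y − ∂F₂/∂z = -10*y*z - 6
(∇×F)₂ = ∂F₁/∂z − ∂F₃/∂x = -4*z^3
(∇×F)₃ = ∂F₂/∂x − ∂F₁/∂y = 3*y^2
∇×F = (-10*y*z - 6, -4*z^3, 3*y^2)
At (-3, 2, 3): (-66, -108, 12).

(-66, -108, 12)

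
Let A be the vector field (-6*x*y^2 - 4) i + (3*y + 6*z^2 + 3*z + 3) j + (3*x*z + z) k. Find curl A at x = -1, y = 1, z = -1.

(9, 3, -12)

(∇×A)₁ = ∂A₃/∂y − ∂A₂/∂z = -12*z - 3
(∇×A)₂ = ∂A₁/∂z − ∂A₃/∂x = -3*z
(∇×A)₃ = ∂A₂/∂x − ∂A₁/∂y = 12*x*y
∇×A = (-12*z - 3, -3*z, 12*x*y)
At (-1, 1, -1): (9, 3, -12).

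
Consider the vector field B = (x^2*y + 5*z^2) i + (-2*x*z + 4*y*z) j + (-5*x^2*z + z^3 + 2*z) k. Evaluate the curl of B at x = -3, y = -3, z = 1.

(∇×B)₁ = ∂B₃/∂y − ∂B₂/∂z = 2*x - 4*y
(∇×B)₂ = ∂B₁/∂z − ∂B₃/∂x = 10*x*z + 10*z
(∇×B)₃ = ∂B₂/∂x − ∂B₁/∂y = -x^2 - 2*z
∇×B = (2*x - 4*y, 10*x*z + 10*z, -x^2 - 2*z)
At (-3, -3, 1): (6, -20, -11).

(6, -20, -11)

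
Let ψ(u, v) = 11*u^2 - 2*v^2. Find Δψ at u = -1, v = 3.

∂²ψ/∂u² = 22
∂²ψ/∂v² = -4
∇²ψ = 18
At (-1, 3): 18.

18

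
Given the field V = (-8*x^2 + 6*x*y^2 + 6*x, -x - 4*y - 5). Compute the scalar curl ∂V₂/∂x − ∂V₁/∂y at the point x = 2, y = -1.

23

∂V₂/∂x = -1
∂V₁/∂y = 12*x*y
Scalar curl = -12*x*y - 1
At (2, -1): 23.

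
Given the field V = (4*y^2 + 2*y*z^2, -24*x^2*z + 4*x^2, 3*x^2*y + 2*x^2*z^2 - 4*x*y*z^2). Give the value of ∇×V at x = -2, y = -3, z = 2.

(140, -76, 192)

(∇×V)₁ = ∂V₃/∂y − ∂V₂/∂z = 27*x^2 - 4*x*z^2
(∇×V)₂ = ∂V₁/∂z − ∂V₃/∂x = -6*x*y - 4*x*z^2 + 4*y*z^2 + 4*y*z
(∇×V)₃ = ∂V₂/∂x − ∂V₁/∂y = -48*x*z + 8*x - 8*y - 2*z^2
∇×V = (27*x^2 - 4*x*z^2, -6*x*y - 4*x*z^2 + 4*y*z^2 + 4*y*z, -48*x*z + 8*x - 8*y - 2*z^2)
At (-2, -3, 2): (140, -76, 192).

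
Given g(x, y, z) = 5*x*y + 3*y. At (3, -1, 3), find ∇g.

(-5, 18, 0)

∂g/∂x = 5*y
∂g/∂y = 5*x + 3
∂g/∂z = 0
∇g = (5*y, 5*x + 3, 0)
At (3, -1, 3): (-5, 18, 0).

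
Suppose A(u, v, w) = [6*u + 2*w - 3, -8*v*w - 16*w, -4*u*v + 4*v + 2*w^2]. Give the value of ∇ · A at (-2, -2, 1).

∂A₁/∂u = 6
∂A₂/∂v = -8*w
∂A₃/∂w = 4*w
∇·A = -4*w + 6
At (-2, -2, 1): 2.

2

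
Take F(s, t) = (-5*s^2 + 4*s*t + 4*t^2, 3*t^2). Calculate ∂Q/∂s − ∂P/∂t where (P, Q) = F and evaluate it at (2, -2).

∂F₂/∂s = 0
∂F₁/∂t = 4*s + 8*t
Scalar curl = -4*s - 8*t
At (2, -2): 8.

8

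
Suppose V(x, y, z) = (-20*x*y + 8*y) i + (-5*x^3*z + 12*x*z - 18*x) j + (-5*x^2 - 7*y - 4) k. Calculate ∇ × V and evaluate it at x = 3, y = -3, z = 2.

(∇×V)₁ = ∂V₃/∂y − ∂V₂/∂z = 5*x^3 - 12*x - 7
(∇×V)₂ = ∂V₁/∂z − ∂V₃/∂x = 10*x
(∇×V)₃ = ∂V₂/∂x − ∂V₁/∂y = -15*x^2*z + 20*x + 12*z - 26
∇×V = (5*x^3 - 12*x - 7, 10*x, -15*x^2*z + 20*x + 12*z - 26)
At (3, -3, 2): (92, 30, -212).

(92, 30, -212)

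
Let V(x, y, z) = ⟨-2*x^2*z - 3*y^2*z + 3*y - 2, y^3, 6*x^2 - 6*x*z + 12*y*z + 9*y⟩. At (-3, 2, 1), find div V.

66

∂V₁/∂x = -4*x*z
∂V₂/∂y = 3*y^2
∂V₃/∂z = -6*x + 12*y
∇·V = -4*x*z - 6*x + 3*y^2 + 12*y
At (-3, 2, 1): 66.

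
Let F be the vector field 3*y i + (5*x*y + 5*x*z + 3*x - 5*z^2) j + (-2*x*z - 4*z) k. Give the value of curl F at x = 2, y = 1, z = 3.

(∇×F)₁ = ∂F₃/∂y − ∂F₂/∂z = -5*x + 10*z
(∇×F)₂ = ∂F₁/∂z − ∂F₃/∂x = 2*z
(∇×F)₃ = ∂F₂/∂x − ∂F₁/∂y = 5*y + 5*z
∇×F = (-5*x + 10*z, 2*z, 5*y + 5*z)
At (2, 1, 3): (20, 6, 20).

(20, 6, 20)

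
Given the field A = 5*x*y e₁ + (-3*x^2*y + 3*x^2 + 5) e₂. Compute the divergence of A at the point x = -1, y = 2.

7

∂A₁/∂x = 5*y
∂A₂/∂y = -3*x^2
∇·A = -3*x^2 + 5*y
At (-1, 2): 7.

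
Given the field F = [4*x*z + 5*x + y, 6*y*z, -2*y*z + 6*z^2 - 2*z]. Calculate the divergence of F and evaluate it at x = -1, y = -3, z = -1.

∂F₁/∂x = 4*z + 5
∂F₂/∂y = 6*z
∂F₃/∂z = -2*y + 12*z - 2
∇·F = -2*y + 22*z + 3
At (-1, -3, -1): -13.

-13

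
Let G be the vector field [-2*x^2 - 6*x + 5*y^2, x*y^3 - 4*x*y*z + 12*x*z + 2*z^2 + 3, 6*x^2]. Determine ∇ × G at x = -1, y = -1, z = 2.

(8, 12, 41)

(∇×G)₁ = ∂G₃/∂y − ∂G₂/∂z = 4*x*y - 12*x - 4*z
(∇×G)₂ = ∂G₁/∂z − ∂G₃/∂x = -12*x
(∇×G)₃ = ∂G₂/∂x − ∂G₁/∂y = y^3 - 4*y*z - 10*y + 12*z
∇×G = (4*x*y - 12*x - 4*z, -12*x, y^3 - 4*y*z - 10*y + 12*z)
At (-1, -1, 2): (8, 12, 41).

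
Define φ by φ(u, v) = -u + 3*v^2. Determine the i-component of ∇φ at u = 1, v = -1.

(∇φ)_1 = ∂φ/∂u = -1
At (1, -1): -1.

-1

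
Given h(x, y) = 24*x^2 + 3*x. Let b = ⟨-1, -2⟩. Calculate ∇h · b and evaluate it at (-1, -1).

∂h/∂x = 48*x + 3
∂h/∂y = 0
∇h at (-1, -1) = (-45, 0)
∇h · b = (-45)(-1) + (0)(-2) = 45

45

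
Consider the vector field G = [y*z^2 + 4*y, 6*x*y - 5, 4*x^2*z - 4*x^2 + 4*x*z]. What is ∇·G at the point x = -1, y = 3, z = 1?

∂G₁/∂x = 0
∂G₂/∂y = 6*x
∂G₃/∂z = 4*x^2 + 4*x
∇·G = 4*x^2 + 10*x
At (-1, 3, 1): -6.

-6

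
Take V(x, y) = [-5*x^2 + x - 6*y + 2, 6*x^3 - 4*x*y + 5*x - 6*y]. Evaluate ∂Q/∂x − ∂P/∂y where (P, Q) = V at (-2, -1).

87

∂V₂/∂x = 18*x^2 - 4*y + 5
∂V₁/∂y = -6
Scalar curl = 18*x^2 - 4*y + 11
At (-2, -1): 87.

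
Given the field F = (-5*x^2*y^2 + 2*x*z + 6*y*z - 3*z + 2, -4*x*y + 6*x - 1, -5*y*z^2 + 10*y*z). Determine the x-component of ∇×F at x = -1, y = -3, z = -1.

-15

(∇×F)_1 = ∂F₃/∂y − ∂F₂/∂z
= -5*z^2 + 10*z − (0)
= -5*z^2 + 10*z
At (-1, -3, -1): -15.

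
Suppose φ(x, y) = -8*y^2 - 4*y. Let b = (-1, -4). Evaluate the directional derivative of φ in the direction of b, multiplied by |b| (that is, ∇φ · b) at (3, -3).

-176

∂φ/∂x = 0
∂φ/∂y = -16*y - 4
∇φ at (3, -3) = (0, 44)
∇φ · b = (0)(-1) + (44)(-4) = -176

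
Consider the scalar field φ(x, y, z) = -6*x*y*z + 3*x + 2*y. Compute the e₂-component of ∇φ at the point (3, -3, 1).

-16

(∇φ)_2 = ∂φ/∂y = -6*x*z + 2
At (3, -3, 1): -16.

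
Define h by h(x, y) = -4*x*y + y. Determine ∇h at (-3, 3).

∂h/∂x = -4*y
∂h/∂y = -4*x + 1
∇h = (-4*y, -4*x + 1)
At (-3, 3): (-12, 13).

(-12, 13)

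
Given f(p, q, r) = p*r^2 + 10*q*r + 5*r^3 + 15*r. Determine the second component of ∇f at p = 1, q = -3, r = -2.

-20

(∇f)_2 = ∂f/∂q = 10*r
At (1, -3, -2): -20.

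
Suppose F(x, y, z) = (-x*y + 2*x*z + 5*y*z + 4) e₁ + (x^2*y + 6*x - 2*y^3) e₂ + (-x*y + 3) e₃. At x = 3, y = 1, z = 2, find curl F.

(∇×F)₁ = ∂F₃/∂y − ∂F₂/∂z = -x
(∇×F)₂ = ∂F₁/∂z − ∂F₃/∂x = 2*x + 6*y
(∇×F)₃ = ∂F₂/∂x − ∂F₁/∂y = 2*x*y + x - 5*z + 6
∇×F = (-x, 2*x + 6*y, 2*x*y + x - 5*z + 6)
At (3, 1, 2): (-3, 12, 5).

(-3, 12, 5)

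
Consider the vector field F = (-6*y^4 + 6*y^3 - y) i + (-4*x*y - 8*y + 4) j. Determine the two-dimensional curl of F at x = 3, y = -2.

∂F₂/∂x = -4*y
∂F₁/∂y = -24*y^3 + 18*y^2 - 1
Scalar curl = 24*y^3 - 18*y^2 - 4*y + 1
At (3, -2): -255.

-255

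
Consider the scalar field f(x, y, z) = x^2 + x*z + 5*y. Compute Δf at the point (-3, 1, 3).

∂²f/∂x² = 2
∂²f/∂y² = 0
∂²f/∂z² = 0
∇²f = 2
At (-3, 1, 3): 2.

2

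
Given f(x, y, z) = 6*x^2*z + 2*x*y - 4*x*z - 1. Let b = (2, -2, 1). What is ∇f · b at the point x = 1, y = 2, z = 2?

∂f/∂x = 12*x*z + 2*y - 4*z
∂f/∂y = 2*x
∂f/∂z = 6*x^2 - 4*x
∇f at (1, 2, 2) = (20, 2, 2)
∇f · b = (20)(2) + (2)(-2) + (2)(1) = 38

38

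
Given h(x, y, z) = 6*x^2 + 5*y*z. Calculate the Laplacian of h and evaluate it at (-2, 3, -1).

∂²h/∂x² = 12
∂²h/∂y² = 0
∂²h/∂z² = 0
∇²h = 12
At (-2, 3, -1): 12.

12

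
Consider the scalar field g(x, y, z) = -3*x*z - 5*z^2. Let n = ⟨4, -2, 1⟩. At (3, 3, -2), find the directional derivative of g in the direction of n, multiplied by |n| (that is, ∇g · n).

35

∂g/∂x = -3*z
∂g/∂y = 0
∂g/∂z = -3*x - 10*z
∇g at (3, 3, -2) = (6, 0, 11)
∇g · n = (6)(4) + (0)(-2) + (11)(1) = 35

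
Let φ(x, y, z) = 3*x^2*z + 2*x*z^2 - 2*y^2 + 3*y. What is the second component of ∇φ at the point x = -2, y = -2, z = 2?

11

(∇φ)_2 = ∂φ/∂y = -4*y + 3
At (-2, -2, 2): 11.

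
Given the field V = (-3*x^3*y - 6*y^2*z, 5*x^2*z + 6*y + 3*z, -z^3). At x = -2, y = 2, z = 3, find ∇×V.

(∇×V)₁ = ∂V₃/∂y − ∂V₂/∂z = -5*x^2 - 3
(∇×V)₂ = ∂V₁/∂z − ∂V₃/∂x = -6*y^2
(∇×V)₃ = ∂V₂/∂x − ∂V₁/∂y = 3*x^3 + 10*x*z + 12*y*z
∇×V = (-5*x^2 - 3, -6*y^2, 3*x^3 + 10*x*z + 12*y*z)
At (-2, 2, 3): (-23, -24, -12).

(-23, -24, -12)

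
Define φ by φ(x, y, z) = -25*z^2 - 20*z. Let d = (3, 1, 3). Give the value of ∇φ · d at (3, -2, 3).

-510

∂φ/∂x = 0
∂φ/∂y = 0
∂φ/∂z = -50*z - 20
∇φ at (3, -2, 3) = (0, 0, -170)
∇φ · d = (0)(3) + (0)(1) + (-170)(3) = -510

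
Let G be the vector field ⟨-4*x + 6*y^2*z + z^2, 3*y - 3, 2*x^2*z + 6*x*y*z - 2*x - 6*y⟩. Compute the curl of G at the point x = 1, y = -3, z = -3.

(-24, 8, -108)

(∇×G)₁ = ∂G₃/∂y − ∂G₂/∂z = 6*x*z - 6
(∇×G)₂ = ∂G₁/∂z − ∂G₃/∂x = -4*x*z + 6*y^2 - 6*y*z + 2*z + 2
(∇×G)₃ = ∂G₂/∂x − ∂G₁/∂y = -12*y*z
∇×G = (6*x*z - 6, -4*x*z + 6*y^2 - 6*y*z + 2*z + 2, -12*y*z)
At (1, -3, -3): (-24, 8, -108).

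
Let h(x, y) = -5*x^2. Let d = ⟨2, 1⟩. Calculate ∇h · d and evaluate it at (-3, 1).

60

∂h/∂x = -10*x
∂h/∂y = 0
∇h at (-3, 1) = (30, 0)
∇h · d = (30)(2) + (0)(1) = 60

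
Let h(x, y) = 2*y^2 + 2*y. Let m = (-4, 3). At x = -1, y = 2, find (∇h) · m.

∂h/∂x = 0
∂h/∂y = 4*y + 2
∇h at (-1, 2) = (0, 10)
∇h · m = (0)(-4) + (10)(3) = 30

30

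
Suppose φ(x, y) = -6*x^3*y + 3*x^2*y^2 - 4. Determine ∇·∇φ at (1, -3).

168

∂²φ/∂x² = 6*y*(-6*x + y)
∂²φ/∂y² = 6*x^2
∇²φ = 6*x^2 - 36*x*y + 6*y^2
At (1, -3): 168.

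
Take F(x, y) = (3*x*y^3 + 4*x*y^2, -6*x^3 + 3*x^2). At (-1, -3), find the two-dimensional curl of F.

33

∂F₂/∂x = -18*x^2 + 6*x
∂F₁/∂y = 9*x*y^2 + 8*x*y
Scalar curl = -18*x^2 - 9*x*y^2 - 8*x*y + 6*x
At (-1, -3): 33.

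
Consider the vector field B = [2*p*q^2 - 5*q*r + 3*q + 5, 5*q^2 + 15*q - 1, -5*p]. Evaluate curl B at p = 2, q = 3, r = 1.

(∇×B)₁ = ∂B₃/∂q − ∂B₂/∂r = 0
(∇×B)₂ = ∂B₁/∂r − ∂B₃/∂p = -5*q + 5
(∇×B)₃ = ∂B₂/∂p − ∂B₁/∂q = -4*p*q + 5*r - 3
∇×B = (0, -5*q + 5, -4*p*q + 5*r - 3)
At (2, 3, 1): (0, -10, -22).

(0, -10, -22)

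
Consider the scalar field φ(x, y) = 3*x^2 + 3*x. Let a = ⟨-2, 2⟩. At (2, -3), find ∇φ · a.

∂φ/∂x = 6*x + 3
∂φ/∂y = 0
∇φ at (2, -3) = (15, 0)
∇φ · a = (15)(-2) + (0)(2) = -30

-30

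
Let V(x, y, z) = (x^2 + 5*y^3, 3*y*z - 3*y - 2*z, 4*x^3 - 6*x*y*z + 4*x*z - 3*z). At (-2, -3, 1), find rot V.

(23, -70, -135)

(∇×V)₁ = ∂V₃/∂y − ∂V₂/∂z = -6*x*z - 3*y + 2
(∇×V)₂ = ∂V₁/∂z − ∂V₃/∂x = -12*x^2 + 6*y*z - 4*z
(∇×V)₃ = ∂V₂/∂x − ∂V₁/∂y = -15*y^2
∇×V = (-6*x*z - 3*y + 2, -12*x^2 + 6*y*z - 4*z, -15*y^2)
At (-2, -3, 1): (23, -70, -135).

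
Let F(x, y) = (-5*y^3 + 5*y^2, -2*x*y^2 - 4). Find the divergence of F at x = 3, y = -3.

36

∂F₁/∂x = 0
∂F₂/∂y = -4*x*y
∇·F = -4*x*y
At (3, -3): 36.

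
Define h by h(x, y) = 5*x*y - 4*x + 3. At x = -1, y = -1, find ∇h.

∂h/∂x = 5*y - 4
∂h/∂y = 5*x
∇h = (5*y - 4, 5*x)
At (-1, -1): (-9, -5).

(-9, -5)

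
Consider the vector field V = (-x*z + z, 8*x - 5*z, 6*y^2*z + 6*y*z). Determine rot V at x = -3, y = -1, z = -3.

(23, 4, 8)

(∇×V)₁ = ∂V₃/∂y − ∂V₂/∂z = 12*y*z + 6*z + 5
(∇×V)₂ = ∂V₁/∂z − ∂V₃/∂x = -x + 1
(∇×V)₃ = ∂V₂/∂x − ∂V₁/∂y = 8
∇×V = (12*y*z + 6*z + 5, -x + 1, 8)
At (-3, -1, -3): (23, 4, 8).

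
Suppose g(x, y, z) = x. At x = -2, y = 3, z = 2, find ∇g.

∂g/∂x = 1
∂g/∂y = 0
∂g/∂z = 0
∇g = (1, 0, 0)
At (-2, 3, 2): (1, 0, 0).

(1, 0, 0)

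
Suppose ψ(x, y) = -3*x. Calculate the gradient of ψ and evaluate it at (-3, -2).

(-3, 0)

∂ψ/∂x = -3
∂ψ/∂y = 0
∇ψ = (-3, 0)
At (-3, -2): (-3, 0).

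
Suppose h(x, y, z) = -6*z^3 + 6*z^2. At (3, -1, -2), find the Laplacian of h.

∂²h/∂x² = 0
∂²h/∂y² = 0
∂²h/∂z² = 12*(-3*z + 1)
∇²h = -36*z + 12
At (3, -1, -2): 84.

84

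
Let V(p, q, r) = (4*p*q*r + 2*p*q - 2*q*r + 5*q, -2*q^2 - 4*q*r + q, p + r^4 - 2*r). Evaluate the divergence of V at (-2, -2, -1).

∂V₁/∂p = 4*q*r + 2*q
∂V₂/∂q = -4*q - 4*r + 1
∂V₃/∂r = 4*r^3 - 2
∇·V = 4*q*r - 2*q + 4*r^3 - 4*r - 1
At (-2, -2, -1): 11.

11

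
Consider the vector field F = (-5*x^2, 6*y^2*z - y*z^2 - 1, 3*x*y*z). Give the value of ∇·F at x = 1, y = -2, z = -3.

∂F₁/∂x = -10*x
∂F₂/∂y = 12*y*z - z^2
∂F₃/∂z = 3*x*y
∇·F = 3*x*y - 10*x + 12*y*z - z^2
At (1, -2, -3): 47.

47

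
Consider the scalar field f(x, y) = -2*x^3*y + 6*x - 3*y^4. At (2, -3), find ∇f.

∂f/∂x = -6*x^2*y + 6
∂f/∂y = -2*x^3 - 12*y^3
∇f = (-6*x^2*y + 6, -2*x^3 - 12*y^3)
At (2, -3): (78, 308).

(78, 308)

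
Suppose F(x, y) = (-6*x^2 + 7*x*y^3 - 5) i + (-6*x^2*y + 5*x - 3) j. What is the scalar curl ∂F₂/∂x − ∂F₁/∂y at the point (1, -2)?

-55

∂F₂/∂x = -12*x*y + 5
∂F₁/∂y = 21*x*y^2
Scalar curl = -21*x*y^2 - 12*x*y + 5
At (1, -2): -55.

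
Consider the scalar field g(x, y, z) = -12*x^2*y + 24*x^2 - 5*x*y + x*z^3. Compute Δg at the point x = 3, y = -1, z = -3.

18

∂²g/∂x² = 24*(-y + 2)
∂²g/∂y² = 0
∂²g/∂z² = 6*x*z
∇²g = 6*x*z - 24*y + 48
At (3, -1, -3): 18.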